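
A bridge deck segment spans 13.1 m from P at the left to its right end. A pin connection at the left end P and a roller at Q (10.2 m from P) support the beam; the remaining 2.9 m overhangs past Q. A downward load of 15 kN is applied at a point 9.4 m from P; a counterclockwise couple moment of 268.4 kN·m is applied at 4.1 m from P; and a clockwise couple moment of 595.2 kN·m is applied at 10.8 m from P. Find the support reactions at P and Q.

P_x = 0, P_y = -30.86 kN, Q_y = 45.86 kN

Moments about P: Q_y·10.2 − 15·9.4 + 268.4 − 595.2 = 0 → Q_y = 467.8/10.2 = 45.8627 ≈ 45.86 kN.
ΣF_y = 0: P_y + 45.8627 − 15 = 0 → P_y = -30.86 kN.
ΣF_x = 0: no horizontal applied forces, so P_x = 0.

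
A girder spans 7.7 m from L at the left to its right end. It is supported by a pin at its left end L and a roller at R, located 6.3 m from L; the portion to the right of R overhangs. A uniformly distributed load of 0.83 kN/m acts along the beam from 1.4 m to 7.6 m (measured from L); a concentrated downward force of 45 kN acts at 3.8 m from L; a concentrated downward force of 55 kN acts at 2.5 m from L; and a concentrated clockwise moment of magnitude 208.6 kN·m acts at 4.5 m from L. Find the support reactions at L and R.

L_x = 0, L_y = 19.39 kN, R_y = 85.76 kN

Resultant of the distributed load: 0.83 × 6.2 = 5.146 kN at 4.5 m from L.
Taking moments about L: R_y·6.3 − (0.83·6.2)·4.5 − 45·3.8 − 55·2.5 − 208.6 = 0 → R_y = 540.257/6.3 = 85.7551 ≈ 85.76 kN.
ΣF_y = 0: L_y + 85.7551 − 0.83·6.2 − 45 − 55 = 0 → L_y = 19.39 kN.
ΣF_x = 0: no horizontal applied forces, so L_x = 0.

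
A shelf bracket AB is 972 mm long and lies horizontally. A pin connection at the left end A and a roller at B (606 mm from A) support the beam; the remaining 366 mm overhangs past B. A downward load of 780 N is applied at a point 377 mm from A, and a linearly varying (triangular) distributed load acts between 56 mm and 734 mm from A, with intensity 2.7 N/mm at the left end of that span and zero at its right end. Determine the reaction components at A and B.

Resultant of the triangular load: ½ × 2.7 × 678 = 915.3 N, acting at 282 mm from A (one-third of the span from the peak).
Moments about A: B_y·606 − 780·377 − (½·2.7·678)·282 = 0 → B_y = 552174.6/606 = 911.179 ≈ 911.2 N.
ΣF_y = 0: A_y + 911.179 − 780 − ½·2.7·678 = 0 → A_y = 784.1 N.
ΣF_x = 0: no horizontal applied forces, so A_x = 0.

A_x = 0, A_y = 784.1 N, B_y = 911.2 N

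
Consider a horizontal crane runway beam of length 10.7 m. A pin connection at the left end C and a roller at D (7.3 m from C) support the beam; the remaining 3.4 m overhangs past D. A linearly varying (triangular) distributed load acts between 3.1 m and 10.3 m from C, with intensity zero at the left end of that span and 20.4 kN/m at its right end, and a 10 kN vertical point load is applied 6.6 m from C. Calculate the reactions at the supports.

Resultant of the triangular load: ½ × 20.4 × 7.2 = 73.44 kN, acting at 7.9 m from C (one-third of the span from the peak).
ΣM about C: D_y·7.3 − (½·20.4·7.2)·7.9 − 10·6.6 = 0 → D_y = 646.176/7.3 = 88.5173 ≈ 88.52 kN.
ΣF_y = 0: C_y + 88.5173 − ½·20.4·7.2 − 10 = 0 → C_y = -5.077 kN.
ΣF_x = 0: no horizontal applied forces, so C_x = 0.

C_x = 0, C_y = -5.077 kN, D_y = 88.52 kN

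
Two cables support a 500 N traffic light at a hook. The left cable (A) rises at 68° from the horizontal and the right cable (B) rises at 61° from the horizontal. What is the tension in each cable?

ΣF_x = 0: −T_A·cos68° + T_B·cos61° = 0 → T_B = 0.772688·T_A.
ΣF_y = 0: T_A·sin68° + T_B·sin61° = 500.
Substitute: T_A·(0.927184 + 0.772688·0.87462) = 500 → T_A = 311.917 ≈ 311.9 N.
Then T_B = 0.772688 × 311.917 = 241.0 N.

T_A = 311.9 N, T_B = 241.0 N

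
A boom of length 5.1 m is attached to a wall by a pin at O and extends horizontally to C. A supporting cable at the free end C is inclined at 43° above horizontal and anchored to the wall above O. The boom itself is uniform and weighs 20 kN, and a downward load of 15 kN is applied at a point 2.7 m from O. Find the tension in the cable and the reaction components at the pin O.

ΣM about O: T·sin43°·5.1 − 20·2.55 − 15·2.7 = 0 → T = 91.5/(5.1·0.681998) = 26.3068 ≈ 26.31 kN.
ΣF_x = 0: O_x − T·cos43° = 0 → O_x = 26.3068 × 0.731354 = 19.24 kN.
ΣF_y = 0: O_y + T·sin43° − 20 − 15 = 0 → O_y = 35 − 26.3068 × 0.681998 = 17.06 kN.

T = 26.31 kN, O_x = 19.24 kN, O_y = 17.06 kN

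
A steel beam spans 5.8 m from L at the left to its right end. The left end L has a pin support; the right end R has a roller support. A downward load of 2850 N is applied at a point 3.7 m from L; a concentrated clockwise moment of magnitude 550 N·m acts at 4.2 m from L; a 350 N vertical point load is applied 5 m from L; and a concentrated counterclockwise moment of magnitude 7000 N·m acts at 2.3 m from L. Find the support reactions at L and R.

Moments about L: R_y·5.8 − 2850·3.7 − 550 − 350·5 + 7000 = 0 → R_y = 5845/5.8 = 1007.76 ≈ 1008 N.
ΣF_y = 0: L_y + 1007.76 − 2850 − 350 = 0 → L_y = 2192 N.
ΣF_x = 0: no horizontal applied forces, so L_x = 0.

L_x = 0, L_y = 2192 N, R_y = 1008 N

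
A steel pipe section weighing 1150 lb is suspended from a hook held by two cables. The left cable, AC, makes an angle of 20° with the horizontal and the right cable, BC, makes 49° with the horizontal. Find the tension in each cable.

ΣF_x = 0: −T_AC·cos20° + T_BC·cos49° = 0 → T_BC = 1.43233·T_AC.
ΣF_y = 0: T_AC·sin20° + T_BC·sin49° = 1150.
Substitute: T_AC·(0.34202 + 1.43233·0.75471) = 1150 → T_AC = 808.144 ≈ 808.1 lb.
Then T_BC = 1.43233 × 808.144 = 1158 lb.

T_AC = 808.1 lb, T_BC = 1158 lb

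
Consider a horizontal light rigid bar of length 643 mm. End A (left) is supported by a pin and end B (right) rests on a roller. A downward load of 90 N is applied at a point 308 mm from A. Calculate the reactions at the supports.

ΣM about A: B_y·643 − 90·308 = 0 → B_y = 27720/643 = 43.1104 ≈ 43.11 N.
ΣF_y = 0: A_y + 43.1104 − 90 = 0 → A_y = 46.89 N.
ΣF_x = 0: no horizontal applied forces, so A_x = 0.

A_x = 0, A_y = 46.89 N, B_y = 43.11 N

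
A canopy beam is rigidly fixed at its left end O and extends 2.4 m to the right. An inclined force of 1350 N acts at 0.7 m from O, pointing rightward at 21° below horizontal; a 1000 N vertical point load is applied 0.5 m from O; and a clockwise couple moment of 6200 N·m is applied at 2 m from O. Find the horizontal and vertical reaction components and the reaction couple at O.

ΣF_x = 0: O_x + 1350·cos21° = 0 → O_x = -1260 N.
ΣF_y = 0: O_y − 1350·sin21° − 1000 = 0 → O_y = 1484 N.
ΣM about O: M_O − 1350·sin21°·0.7 − 1000·0.5 − 6200 = 0 → M_O = 7039 N·m.

O_x = -1260 N, O_y = 1484 N, M_O = 7039 N·m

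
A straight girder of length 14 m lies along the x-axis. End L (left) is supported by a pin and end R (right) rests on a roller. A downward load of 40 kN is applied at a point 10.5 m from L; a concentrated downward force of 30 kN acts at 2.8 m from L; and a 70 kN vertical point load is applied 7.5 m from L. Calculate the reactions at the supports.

L_x = 0, L_y = 66.50 kN, R_y = 73.50 kN

ΣM about L: R_y·14 − 40·10.5 − 30·2.8 − 70·7.5 = 0 → R_y = 1029/14 = 73.50 kN.
ΣF_y = 0: L_y + 73.5 − 40 − 30 − 70 = 0 → L_y = 66.50 kN.
ΣF_x = 0: no horizontal applied forces, so L_x = 0.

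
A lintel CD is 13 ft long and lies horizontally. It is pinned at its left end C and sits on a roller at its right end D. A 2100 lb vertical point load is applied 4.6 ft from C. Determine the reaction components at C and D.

ΣM about C: D_y·13 − 2100·4.6 = 0 → D_y = 9660/13 = 743.077 ≈ 743.1 lb.
ΣF_y = 0: C_y + 743.077 − 2100 = 0 → C_y = 1357 lb.
ΣF_x = 0: no horizontal applied forces, so C_x = 0.

C_x = 0, C_y = 1357 lb, D_y = 743.1 lb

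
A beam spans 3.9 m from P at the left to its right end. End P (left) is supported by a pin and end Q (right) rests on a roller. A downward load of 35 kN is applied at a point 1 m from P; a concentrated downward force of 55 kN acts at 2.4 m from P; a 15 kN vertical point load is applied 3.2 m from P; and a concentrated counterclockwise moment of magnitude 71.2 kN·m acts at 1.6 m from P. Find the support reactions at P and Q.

Moments about P: Q_y·3.9 − 35·1 − 55·2.4 − 15·3.2 + 71.2 = 0 → Q_y = 143.8/3.9 = 36.8718 ≈ 36.87 kN.
ΣF_y = 0: P_y + 36.8718 − 35 − 55 − 15 = 0 → P_y = 68.13 kN.
ΣF_x = 0: no horizontal applied forces, so P_x = 0.

P_x = 0, P_y = 68.13 kN, Q_y = 36.87 kN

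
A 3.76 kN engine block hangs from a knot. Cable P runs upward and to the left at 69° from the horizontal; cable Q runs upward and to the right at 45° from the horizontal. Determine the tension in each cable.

T_P = 2.910 kN, T_Q = 1.475 kN

ΣF_x = 0: −T_P·cos69° + T_Q·cos45° = 0 → T_Q = 0.506809·T_P.
ΣF_y = 0: T_P·sin69° + T_Q·sin45° = 3.76.
Substitute: T_P·(0.93358 + 0.506809·0.707107) = 3.76 → T_P = 2.91033 ≈ 2.910 kN.
Then T_Q = 0.506809 × 2.91033 = 1.475 kN.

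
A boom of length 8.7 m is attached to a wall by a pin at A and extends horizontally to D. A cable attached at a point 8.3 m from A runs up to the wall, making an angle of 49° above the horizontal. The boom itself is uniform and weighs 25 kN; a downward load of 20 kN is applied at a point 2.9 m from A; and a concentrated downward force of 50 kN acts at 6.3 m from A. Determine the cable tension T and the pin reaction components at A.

T = 76.91 kN, A_x = 50.46 kN, A_y = 36.96 kN

ΣM about A: T·sin49°·8.3 − 25·4.35 − 20·2.9 − 50·6.3 = 0 → T = 481.75/(8.3·0.75471) = 76.9066 ≈ 76.91 kN.
ΣF_x = 0: A_x − T·cos49° = 0 → A_x = 76.9066 × 0.656059 = 50.46 kN.
ΣF_y = 0: A_y + T·sin49° − 25 − 20 − 50 = 0 → A_y = 95 − 76.9066 × 0.75471 = 36.96 kN.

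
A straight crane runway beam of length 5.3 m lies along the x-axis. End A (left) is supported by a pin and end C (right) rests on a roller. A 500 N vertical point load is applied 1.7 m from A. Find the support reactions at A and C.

ΣM about A: C_y·5.3 − 500·1.7 = 0 → C_y = 850/5.3 = 160.377 ≈ 160.4 N.
ΣF_y = 0: A_y + 160.377 − 500 = 0 → A_y = 339.6 N.
ΣF_x = 0: no horizontal applied forces, so A_x = 0.

A_x = 0, A_y = 339.6 N, C_y = 160.4 N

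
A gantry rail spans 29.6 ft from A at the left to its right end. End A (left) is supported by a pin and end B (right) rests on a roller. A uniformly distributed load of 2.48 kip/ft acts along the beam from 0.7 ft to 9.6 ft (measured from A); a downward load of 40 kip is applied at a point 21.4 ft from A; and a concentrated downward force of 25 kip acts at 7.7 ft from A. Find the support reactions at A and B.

A_x = 0, A_y = 47.81 kip, B_y = 39.26 kip

Resultant of the distributed load: 2.48 × 8.9 = 22.072 kip at 5.15 ft from A.
Moments about A: B_y·29.6 − (2.48·8.9)·5.15 − 40·21.4 − 25·7.7 = 0 → B_y = 1162.1708/29.6 = 39.2625 ≈ 39.26 kip.
ΣF_y = 0: A_y + 39.2625 − 2.48·8.9 − 40 − 25 = 0 → A_y = 47.81 kip.
ΣF_x = 0: no horizontal applied forces, so A_x = 0.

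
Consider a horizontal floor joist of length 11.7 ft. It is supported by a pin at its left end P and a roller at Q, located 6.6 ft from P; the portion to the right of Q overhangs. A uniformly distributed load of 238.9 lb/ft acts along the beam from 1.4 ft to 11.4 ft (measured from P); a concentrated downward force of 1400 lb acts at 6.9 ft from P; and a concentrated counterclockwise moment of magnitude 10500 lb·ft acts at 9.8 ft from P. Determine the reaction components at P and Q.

Resultant of the distributed load: 238.9 × 10 = 2389 lb at 6.4 ft from P.
ΣM about P: Q_y·6.6 − (238.9·10)·6.4 − 1400·6.9 + 10500 = 0 → Q_y = 14449.6/6.6 = 2189.33 ≈ 2189 lb.
ΣF_y = 0: P_y + 2189.33 − 238.9·10 − 1400 = 0 → P_y = 1600 lb.
ΣF_x = 0: no horizontal applied forces, so P_x = 0.

P_x = 0, P_y = 1600 lb, Q_y = 2189 lb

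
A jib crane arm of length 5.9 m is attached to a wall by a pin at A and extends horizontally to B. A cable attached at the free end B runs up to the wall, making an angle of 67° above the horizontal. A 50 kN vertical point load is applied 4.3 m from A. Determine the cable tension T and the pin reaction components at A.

ΣM about A: T·sin67°·5.9 − 50·4.3 = 0 → T = 215/(5.9·0.920505) = 39.5877 ≈ 39.59 kN.
ΣF_x = 0: A_x − T·cos67° = 0 → A_x = 39.5877 × 0.390731 = 15.47 kN.
ΣF_y = 0: A_y + T·sin67° − 50 = 0 → A_y = 50 − 39.5877 × 0.920505 = 13.56 kN.

T = 39.59 kN, A_x = 15.47 kN, A_y = 13.56 kN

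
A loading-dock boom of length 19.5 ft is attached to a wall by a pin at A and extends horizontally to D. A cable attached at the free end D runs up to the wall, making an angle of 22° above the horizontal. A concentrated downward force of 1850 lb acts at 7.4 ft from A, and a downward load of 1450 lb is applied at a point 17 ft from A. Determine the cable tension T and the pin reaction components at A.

ΣM about A: T·sin22°·19.5 − 1850·7.4 − 1450·17 = 0 → T = 38340/(19.5·0.374607) = 5248.58 ≈ 5249 lb.
ΣF_x = 0: A_x − T·cos22° = 0 → A_x = 5248.58 × 0.927184 = 4866 lb.
ΣF_y = 0: A_y + T·sin22° − 1850 − 1450 = 0 → A_y = 3300 − 5248.58 × 0.374607 = 1334 lb.

T = 5249 lb, A_x = 4866 lb, A_y = 1334 lb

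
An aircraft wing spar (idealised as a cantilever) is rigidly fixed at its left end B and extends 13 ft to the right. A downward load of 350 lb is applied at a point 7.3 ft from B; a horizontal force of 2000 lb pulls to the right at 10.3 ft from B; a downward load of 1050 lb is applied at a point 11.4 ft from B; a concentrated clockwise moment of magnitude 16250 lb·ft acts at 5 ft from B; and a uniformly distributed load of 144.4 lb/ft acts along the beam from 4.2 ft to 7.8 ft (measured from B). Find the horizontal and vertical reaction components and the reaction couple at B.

Resultant of the distributed load: 144.4 × 3.6 = 519.84 lb at 6 ft from B.
ΣF_x = 0: B_x + 2000 = 0 → B_x = -2000 lb.
ΣF_y = 0: B_y − 350 − 1050 − 144.4·3.6 = 0 → B_y = 1920 lb.
ΣM about B: M_B − 350·7.3 − 1050·11.4 − 16250 − (144.4·3.6)·6 = 0 → M_B = 33890 lb·ft.

B_x = -2000 lb, B_y = 1920 lb, M_B = 33890 lb·ft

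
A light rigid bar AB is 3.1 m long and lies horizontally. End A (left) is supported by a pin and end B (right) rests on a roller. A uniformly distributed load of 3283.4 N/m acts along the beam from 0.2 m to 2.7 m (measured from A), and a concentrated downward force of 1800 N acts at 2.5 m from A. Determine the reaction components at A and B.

Resultant of the distributed load: 3283.4 × 2.5 = 8208.5 N at 1.45 m from A.
Taking moments about A: B_y·3.1 − (3283.4·2.5)·1.45 − 1800·2.5 = 0 → B_y = 16402.325/3.1 = 5291.07 ≈ 5291 N.
ΣF_y = 0: A_y + 5291.07 − 3283.4·2.5 − 1800 = 0 → A_y = 4717 N.
ΣF_x = 0: no horizontal applied forces, so A_x = 0.

A_x = 0, A_y = 4717 N, B_y = 5291 N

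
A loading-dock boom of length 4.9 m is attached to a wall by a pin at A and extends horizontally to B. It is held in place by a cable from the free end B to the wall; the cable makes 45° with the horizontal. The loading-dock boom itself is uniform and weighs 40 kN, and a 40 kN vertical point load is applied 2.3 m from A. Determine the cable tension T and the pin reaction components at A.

ΣM about A: T·sin45°·4.9 − 40·2.45 − 40·2.3 = 0 → T = 190/(4.9·0.707107) = 54.8368 ≈ 54.84 kN.
ΣF_x = 0: A_x − T·cos45° = 0 → A_x = 54.8368 × 0.707107 = 38.78 kN.
ΣF_y = 0: A_y + T·sin45° − 40 − 40 = 0 → A_y = 80 − 54.8368 × 0.707107 = 41.22 kN.

T = 54.84 kN, A_x = 38.78 kN, A_y = 41.22 kN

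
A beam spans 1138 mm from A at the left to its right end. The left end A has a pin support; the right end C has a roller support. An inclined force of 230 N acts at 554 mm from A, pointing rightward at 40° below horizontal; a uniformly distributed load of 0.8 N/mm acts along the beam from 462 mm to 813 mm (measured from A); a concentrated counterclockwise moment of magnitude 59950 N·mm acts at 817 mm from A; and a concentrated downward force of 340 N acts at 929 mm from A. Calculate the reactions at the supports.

Resultant of the distributed load: 0.8 × 351 = 280.8 N at 637.5 mm from A.
Moments about A: C_y·1138 − 230·sin40°·554 − (0.8·351)·637.5 + 59950 − 340·929 = 0 → C_y = 516824/1138 = 454.151 ≈ 454.2 N.
ΣF_y = 0: A_y + 454.151 − 230·sin40° − 0.8·351 − 340 = 0 → A_y = 314.5 N.
ΣF_x = 0: A_x + 230·cos40° = 0 → A_x = -176.2 N.

A_x = -176.2 N, A_y = 314.5 N, C_y = 454.2 N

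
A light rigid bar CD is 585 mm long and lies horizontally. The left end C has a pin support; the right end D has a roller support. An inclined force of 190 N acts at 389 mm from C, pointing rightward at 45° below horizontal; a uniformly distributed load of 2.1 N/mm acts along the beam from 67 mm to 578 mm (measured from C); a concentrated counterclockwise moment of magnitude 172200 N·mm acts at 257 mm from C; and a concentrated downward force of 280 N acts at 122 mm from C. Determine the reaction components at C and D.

Resultant of the distributed load: 2.1 × 511 = 1073.1 N at 322.5 mm from C.
Moments about C: D_y·585 − 190·sin45°·389 − (2.1·511)·322.5 + 172200 − 280·122 = 0 → D_y = 260297/585 = 444.952 ≈ 445.0 N.
ΣF_y = 0: C_y + 444.952 − 190·sin45° − 2.1·511 − 280 = 0 → C_y = 1042 N.
ΣF_x = 0: C_x + 190·cos45° = 0 → C_x = -134.4 N.

C_x = -134.4 N, C_y = 1042 N, D_y = 445.0 N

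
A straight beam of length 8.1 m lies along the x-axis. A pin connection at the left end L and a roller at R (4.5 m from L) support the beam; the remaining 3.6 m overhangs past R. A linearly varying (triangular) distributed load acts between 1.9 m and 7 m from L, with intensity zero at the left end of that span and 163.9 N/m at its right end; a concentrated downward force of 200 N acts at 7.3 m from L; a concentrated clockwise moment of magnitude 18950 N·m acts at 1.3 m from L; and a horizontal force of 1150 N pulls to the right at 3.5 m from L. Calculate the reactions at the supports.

Resultant of the triangular load: ½ × 163.9 × 5.1 = 417.945 N, acting at 5.3 m from L (one-third of the span from the peak).
Moments about L: R_y·4.5 − (½·163.9·5.1)·5.3 − 200·7.3 − 18950 = 0 → R_y = 22625.1085/4.5 = 5027.8 ≈ 5028 N.
ΣF_y = 0: L_y + 5027.8 − ½·163.9·5.1 − 200 = 0 → L_y = -4410 N.
ΣF_x = 0: L_x + 1150 = 0 → L_x = -1150 N.

L_x = -1150 N, L_y = -4410 N, R_y = 5028 N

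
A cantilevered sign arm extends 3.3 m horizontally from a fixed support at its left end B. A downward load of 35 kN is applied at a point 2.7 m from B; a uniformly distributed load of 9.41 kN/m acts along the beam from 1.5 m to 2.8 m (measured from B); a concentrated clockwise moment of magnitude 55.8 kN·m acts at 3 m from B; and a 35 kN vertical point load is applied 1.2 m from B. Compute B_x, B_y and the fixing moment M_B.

B_x = 0, B_y = 82.23 kN, M_B = 218.6 kN·m

Resultant of the distributed load: 9.41 × 1.3 = 12.233 kN at 2.15 m from B.
ΣF_x = 0: B_x = 0.
ΣF_y = 0: B_y − 35 − 9.41·1.3 − 35 = 0 → B_y = 82.23 kN.
ΣM about B: M_B − 35·2.7 − (9.41·1.3)·2.15 − 55.8 − 35·1.2 = 0 → M_B = 218.6 kN·m.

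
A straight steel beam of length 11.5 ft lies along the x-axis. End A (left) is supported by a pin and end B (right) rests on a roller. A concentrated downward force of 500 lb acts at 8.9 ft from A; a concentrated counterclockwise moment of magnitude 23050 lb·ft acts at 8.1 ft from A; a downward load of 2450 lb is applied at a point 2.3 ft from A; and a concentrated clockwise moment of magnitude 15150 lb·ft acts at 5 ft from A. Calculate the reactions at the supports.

A_x = 0, A_y = 2760 lb, B_y = 190.0 lb

Moments about A: B_y·11.5 − 500·8.9 + 23050 − 2450·2.3 − 15150 = 0 → B_y = 2185/11.5 = 190.0 lb.
ΣF_y = 0: A_y + 190 − 500 − 2450 = 0 → A_y = 2760 lb.
ΣF_x = 0: no horizontal applied forces, so A_x = 0.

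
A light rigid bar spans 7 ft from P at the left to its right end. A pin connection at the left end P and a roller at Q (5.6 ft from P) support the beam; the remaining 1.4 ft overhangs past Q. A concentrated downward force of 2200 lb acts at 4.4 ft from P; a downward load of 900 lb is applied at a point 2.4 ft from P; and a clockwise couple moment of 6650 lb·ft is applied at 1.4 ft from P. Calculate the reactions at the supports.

ΣM about P: Q_y·5.6 − 2200·4.4 − 900·2.4 − 6650 = 0 → Q_y = 18490/5.6 = 3301.79 ≈ 3302 lb.
ΣF_y = 0: P_y + 3301.79 − 2200 − 900 = 0 → P_y = -201.8 lb.
ΣF_x = 0: no horizontal applied forces, so P_x = 0.

P_x = 0, P_y = -201.8 lb, Q_y = 3302 lb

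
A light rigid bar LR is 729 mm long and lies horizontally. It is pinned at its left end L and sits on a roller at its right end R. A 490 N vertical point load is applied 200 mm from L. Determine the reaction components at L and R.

ΣM about L: R_y·729 − 490·200 = 0 → R_y = 98000/729 = 134.431 ≈ 134.4 N.
ΣF_y = 0: L_y + 134.431 − 490 = 0 → L_y = 355.6 N.
ΣF_x = 0: no horizontal applied forces, so L_x = 0.

L_x = 0, L_y = 355.6 N, R_y = 134.4 N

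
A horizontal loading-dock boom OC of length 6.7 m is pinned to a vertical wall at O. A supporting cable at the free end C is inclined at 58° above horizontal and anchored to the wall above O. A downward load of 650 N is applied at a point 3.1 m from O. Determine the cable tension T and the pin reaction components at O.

ΣM about O: T·sin58°·6.7 − 650·3.1 = 0 → T = 2015/(6.7·0.848048) = 354.634 ≈ 354.6 N.
ΣF_x = 0: O_x − T·cos58° = 0 → O_x = 354.634 × 0.529919 = 187.9 N.
ΣF_y = 0: O_y + T·sin58° − 650 = 0 → O_y = 650 − 354.634 × 0.848048 = 349.3 N.

T = 354.6 N, O_x = 187.9 N, O_y = 349.3 N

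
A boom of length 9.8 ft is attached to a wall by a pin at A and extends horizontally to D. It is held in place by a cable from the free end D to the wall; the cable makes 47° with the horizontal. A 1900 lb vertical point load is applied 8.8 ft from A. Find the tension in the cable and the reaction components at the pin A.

ΣM about A: T·sin47°·9.8 − 1900·8.8 = 0 → T = 16720/(9.8·0.731354) = 2332.83 ≈ 2333 lb.
ΣF_x = 0: A_x − T·cos47° = 0 → A_x = 2332.83 × 0.681998 = 1591 lb.
ΣF_y = 0: A_y + T·sin47° − 1900 = 0 → A_y = 1900 − 2332.83 × 0.731354 = 193.9 lb.

T = 2333 lb, A_x = 1591 lb, A_y = 193.9 lb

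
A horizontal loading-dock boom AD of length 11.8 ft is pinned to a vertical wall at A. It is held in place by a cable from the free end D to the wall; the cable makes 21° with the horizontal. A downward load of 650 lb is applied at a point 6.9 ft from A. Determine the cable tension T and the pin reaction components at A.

ΣM about A: T·sin21°·11.8 − 650·6.9 = 0 → T = 4485/(11.8·0.358368) = 1060.6 ≈ 1061 lb.
ΣF_x = 0: A_x − T·cos21° = 0 → A_x = 1060.6 × 0.93358 = 990.2 lb.
ΣF_y = 0: A_y + T·sin21° − 650 = 0 → A_y = 650 − 1060.6 × 0.358368 = 269.9 lb.

T = 1061 lb, A_x = 990.2 lb, A_y = 269.9 lb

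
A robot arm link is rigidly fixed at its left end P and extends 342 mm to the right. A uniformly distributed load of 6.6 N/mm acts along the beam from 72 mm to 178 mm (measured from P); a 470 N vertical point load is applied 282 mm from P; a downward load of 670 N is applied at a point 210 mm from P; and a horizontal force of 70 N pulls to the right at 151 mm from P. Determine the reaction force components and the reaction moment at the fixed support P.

P_x = -70.00 N, P_y = 1840 N, M_P = 360700 N·mm

Resultant of the distributed load: 6.6 × 106 = 699.6 N at 125 mm from P.
ΣF_x = 0: P_x + 70 = 0 → P_x = -70.00 N.
ΣF_y = 0: P_y − 6.6·106 − 470 − 670 = 0 → P_y = 1840 N.
ΣM about P: M_P − (6.6·106)·125 − 470·282 − 670·210 = 0 → M_P = 360700 N·mm.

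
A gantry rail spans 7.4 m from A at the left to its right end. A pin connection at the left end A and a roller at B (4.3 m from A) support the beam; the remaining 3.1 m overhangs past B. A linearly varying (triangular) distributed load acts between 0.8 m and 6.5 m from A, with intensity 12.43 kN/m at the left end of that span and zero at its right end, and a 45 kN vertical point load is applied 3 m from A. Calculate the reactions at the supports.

Resultant of the triangular load: ½ × 12.43 × 5.7 = 35.4255 kN, acting at 2.7 m from A (one-third of the span from the peak).
Taking moments about A: B_y·4.3 − (½·12.43·5.7)·2.7 − 45·3 = 0 → B_y = 230.64885/4.3 = 53.6393 ≈ 53.64 kN.
ΣF_y = 0: A_y + 53.6393 − ½·12.43·5.7 − 45 = 0 → A_y = 26.79 kN.
ΣF_x = 0: no horizontal applied forces, so A_x = 0.

A_x = 0, A_y = 26.79 kN, B_y = 53.64 kN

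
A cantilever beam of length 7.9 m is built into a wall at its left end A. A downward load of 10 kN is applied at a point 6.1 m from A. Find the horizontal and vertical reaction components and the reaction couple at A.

ΣF_x = 0: A_x = 0.
ΣF_y = 0: A_y − 10 = 0 → A_y = 10.00 kN.
ΣM about A: M_A − 10·6.1 = 0 → M_A = 61.00 kN·m.

A_x = 0, A_y = 10.00 kN, M_A = 61.00 kN·m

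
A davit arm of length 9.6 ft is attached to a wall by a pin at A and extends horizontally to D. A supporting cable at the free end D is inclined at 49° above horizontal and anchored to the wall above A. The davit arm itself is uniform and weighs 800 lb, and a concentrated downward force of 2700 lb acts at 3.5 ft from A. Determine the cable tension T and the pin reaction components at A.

ΣM about A: T·sin49°·9.6 − 800·4.8 − 2700·3.5 = 0 → T = 13290/(9.6·0.75471) = 1834.31 ≈ 1834 lb.
ΣF_x = 0: A_x − T·cos49° = 0 → A_x = 1834.31 × 0.656059 = 1203 lb.
ΣF_y = 0: A_y + T·sin49° − 800 − 2700 = 0 → A_y = 3500 − 1834.31 × 0.75471 = 2116 lb.

T = 1834 lb, A_x = 1203 lb, A_y = 2116 lb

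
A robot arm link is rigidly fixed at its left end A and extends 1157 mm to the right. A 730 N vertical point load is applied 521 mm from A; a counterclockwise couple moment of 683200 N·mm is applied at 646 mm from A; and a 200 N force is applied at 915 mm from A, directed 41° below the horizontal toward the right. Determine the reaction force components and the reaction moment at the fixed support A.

A_x = -150.9 N, A_y = 861.2 N, M_A = -182800 N·mm

ΣF_x = 0: A_x + 200·cos41° = 0 → A_x = -150.9 N.
ΣF_y = 0: A_y − 730 − 200·sin41° = 0 → A_y = 861.2 N.
ΣM about A: M_A − 730·521 + 683200 − 200·sin41°·915 = 0 → M_A = -182800 N·mm.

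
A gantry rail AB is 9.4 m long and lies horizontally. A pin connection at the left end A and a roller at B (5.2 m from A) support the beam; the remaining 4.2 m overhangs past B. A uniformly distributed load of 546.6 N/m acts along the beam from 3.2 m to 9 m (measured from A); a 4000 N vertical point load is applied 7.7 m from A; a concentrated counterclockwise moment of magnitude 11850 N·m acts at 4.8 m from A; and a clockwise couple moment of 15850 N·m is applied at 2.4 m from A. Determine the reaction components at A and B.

A_x = 0, A_y = -3241 N, B_y = 10410 N

Resultant of the distributed load: 546.6 × 5.8 = 3170.28 N at 6.1 m from A.
ΣM about A: B_y·5.2 − (546.6·5.8)·6.1 − 4000·7.7 + 11850 − 15850 = 0 → B_y = 54138.708/5.2 = 10411.3 ≈ 10410 N.
ΣF_y = 0: A_y + 10411.3 − 546.6·5.8 − 4000 = 0 → A_y = -3241 N.
ΣF_x = 0: no horizontal applied forces, so A_x = 0.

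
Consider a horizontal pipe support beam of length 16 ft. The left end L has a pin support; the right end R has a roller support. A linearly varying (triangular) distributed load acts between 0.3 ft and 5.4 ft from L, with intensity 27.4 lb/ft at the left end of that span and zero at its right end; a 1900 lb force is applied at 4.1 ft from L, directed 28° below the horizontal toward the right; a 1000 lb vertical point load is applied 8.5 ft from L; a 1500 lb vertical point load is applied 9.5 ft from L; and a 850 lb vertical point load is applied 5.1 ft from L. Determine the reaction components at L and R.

Resultant of the triangular load: ½ × 27.4 × 5.1 = 69.87 lb, acting at 2 ft from L (one-third of the span from the peak).
Moments about L: R_y·16 − (½·27.4·5.1)·2 − 1900·sin28°·4.1 − 1000·8.5 − 1500·9.5 − 850·5.1 = 0 → R_y = 30881.9/16 = 1930.12 ≈ 1930 lb.
ΣF_y = 0: L_y + 1930.12 − ½·27.4·5.1 − 1900·sin28° − 1000 − 1500 − 850 = 0 → L_y = 2382 lb.
ΣF_x = 0: L_x + 1900·cos28° = 0 → L_x = -1678 lb.

L_x = -1678 lb, L_y = 2382 lb, R_y = 1930 lb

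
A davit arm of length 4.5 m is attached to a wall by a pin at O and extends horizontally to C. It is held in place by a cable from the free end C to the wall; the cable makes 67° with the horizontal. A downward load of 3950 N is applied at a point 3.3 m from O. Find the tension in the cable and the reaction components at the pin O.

T = 3147 N, O_x = 1230 N, O_y = 1053 N

ΣM about O: T·sin67°·4.5 − 3950·3.3 = 0 → T = 13035/(4.5·0.920505) = 3146.82 ≈ 3147 N.
ΣF_x = 0: O_x − T·cos67° = 0 → O_x = 3146.82 × 0.390731 = 1230 N.
ΣF_y = 0: O_y + T·sin67° − 3950 = 0 → O_y = 3950 − 3146.82 × 0.920505 = 1053 N.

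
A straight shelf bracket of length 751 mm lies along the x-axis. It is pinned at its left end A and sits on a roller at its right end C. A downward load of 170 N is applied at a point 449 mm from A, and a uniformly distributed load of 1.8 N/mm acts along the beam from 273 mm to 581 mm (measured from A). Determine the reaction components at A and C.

Resultant of the distributed load: 1.8 × 308 = 554.4 N at 427 mm from A.
Taking moments about A: C_y·751 − 170·449 − (1.8·308)·427 = 0 → C_y = 313058.8/751 = 416.856 ≈ 416.9 N.
ΣF_y = 0: A_y + 416.856 − 170 − 1.8·308 = 0 → A_y = 307.5 N.
ΣF_x = 0: no horizontal applied forces, so A_x = 0.

A_x = 0, A_y = 307.5 N, C_y = 416.9 N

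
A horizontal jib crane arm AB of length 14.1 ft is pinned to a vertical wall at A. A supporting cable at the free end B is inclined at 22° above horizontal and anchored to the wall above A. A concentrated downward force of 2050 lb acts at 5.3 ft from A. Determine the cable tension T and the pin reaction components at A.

ΣM about A: T·sin22°·14.1 − 2050·5.3 = 0 → T = 10865/(14.1·0.374607) = 2057 lb.
ΣF_x = 0: A_x − T·cos22° = 0 → A_x = 2057 × 0.927184 = 1907 lb.
ΣF_y = 0: A_y + T·sin22° − 2050 = 0 → A_y = 2050 − 2057 × 0.374607 = 1279 lb.

T = 2057 lb, A_x = 1907 lb, A_y = 1279 lb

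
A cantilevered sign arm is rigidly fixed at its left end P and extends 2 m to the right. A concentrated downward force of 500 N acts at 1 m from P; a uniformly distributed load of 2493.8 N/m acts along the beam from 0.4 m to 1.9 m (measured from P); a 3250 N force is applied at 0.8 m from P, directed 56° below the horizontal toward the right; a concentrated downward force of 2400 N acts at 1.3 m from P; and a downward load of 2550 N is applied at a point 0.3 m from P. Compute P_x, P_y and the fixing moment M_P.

Resultant of the distributed load: 2493.8 × 1.5 = 3740.7 N at 1.15 m from P.
ΣF_x = 0: P_x + 3250·cos56° = 0 → P_x = -1817 N.
ΣF_y = 0: P_y − 500 − 2493.8·1.5 − 3250·sin56° − 2400 − 2550 = 0 → P_y = 11890 N.
ΣM about P: M_P − 500·1 − (2493.8·1.5)·1.15 − 3250·sin56°·0.8 − 2400·1.3 − 2550·0.3 = 0 → M_P = 10840 N·m.

P_x = -1817 N, P_y = 11890 N, M_P = 10840 N·m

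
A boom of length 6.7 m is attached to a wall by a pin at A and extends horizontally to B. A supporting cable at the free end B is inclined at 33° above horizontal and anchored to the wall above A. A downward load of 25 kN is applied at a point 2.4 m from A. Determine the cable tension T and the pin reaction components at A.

T = 16.44 kN, A_x = 13.79 kN, A_y = 16.04 kN

ΣM about A: T·sin33°·6.7 − 25·2.4 = 0 → T = 60/(6.7·0.544639) = 16.4425 ≈ 16.44 kN.
ΣF_x = 0: A_x − T·cos33° = 0 → A_x = 16.4425 × 0.838671 = 13.79 kN.
ΣF_y = 0: A_y + T·sin33° − 25 = 0 → A_y = 25 − 16.4425 × 0.544639 = 16.04 kN.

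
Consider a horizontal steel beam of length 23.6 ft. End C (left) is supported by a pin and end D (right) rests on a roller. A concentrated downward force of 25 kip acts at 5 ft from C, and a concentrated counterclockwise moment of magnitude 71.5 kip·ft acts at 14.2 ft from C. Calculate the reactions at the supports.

Taking moments about C: D_y·23.6 − 25·5 + 71.5 = 0 → D_y = 53.5/23.6 = 2.26695 ≈ 2.267 kip.
ΣF_y = 0: C_y + 2.26695 − 25 = 0 → C_y = 22.73 kip.
ΣF_x = 0: no horizontal applied forces, so C_x = 0.

C_x = 0, C_y = 22.73 kip, D_y = 2.267 kip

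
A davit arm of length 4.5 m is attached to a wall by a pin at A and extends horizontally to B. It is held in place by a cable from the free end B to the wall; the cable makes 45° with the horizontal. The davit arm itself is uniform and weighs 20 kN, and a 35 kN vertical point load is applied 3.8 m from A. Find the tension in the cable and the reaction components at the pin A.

ΣM about A: T·sin45°·4.5 − 20·2.25 − 35·3.8 = 0 → T = 178/(4.5·0.707107) = 55.94 kN.
ΣF_x = 0: A_x − T·cos45° = 0 → A_x = 55.94 × 0.707107 = 39.56 kN.
ΣF_y = 0: A_y + T·sin45° − 20 − 35 = 0 → A_y = 55 − 55.94 × 0.707107 = 15.44 kN.

T = 55.94 kN, A_x = 39.56 kN, A_y = 15.44 kN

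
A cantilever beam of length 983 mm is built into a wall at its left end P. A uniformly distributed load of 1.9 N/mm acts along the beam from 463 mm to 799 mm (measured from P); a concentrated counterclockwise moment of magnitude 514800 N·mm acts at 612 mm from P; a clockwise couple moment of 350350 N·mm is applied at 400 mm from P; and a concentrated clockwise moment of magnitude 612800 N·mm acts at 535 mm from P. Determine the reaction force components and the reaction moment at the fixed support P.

P_x = 0, P_y = 638.4 N, M_P = 851200 N·mm

Resultant of the distributed load: 1.9 × 336 = 638.4 N at 631 mm from P.
ΣF_x = 0: P_x = 0.
ΣF_y = 0: P_y − 1.9·336 = 0 → P_y = 638.4 N.
ΣM about P: M_P − (1.9·336)·631 + 514800 − 350350 − 612800 = 0 → M_P = 851200 N·mm.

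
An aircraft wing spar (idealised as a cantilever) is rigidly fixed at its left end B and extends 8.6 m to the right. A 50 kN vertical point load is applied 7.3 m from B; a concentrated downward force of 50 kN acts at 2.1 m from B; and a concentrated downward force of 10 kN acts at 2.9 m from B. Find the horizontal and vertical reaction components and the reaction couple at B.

ΣF_x = 0: B_x = 0.
ΣF_y = 0: B_y − 50 − 50 − 10 = 0 → B_y = 110.0 kN.
ΣM about B: M_B − 50·7.3 − 50·2.1 − 10·2.9 = 0 → M_B = 499.0 kN·m.

B_x = 0, B_y = 110.0 kN, M_B = 499.0 kN·m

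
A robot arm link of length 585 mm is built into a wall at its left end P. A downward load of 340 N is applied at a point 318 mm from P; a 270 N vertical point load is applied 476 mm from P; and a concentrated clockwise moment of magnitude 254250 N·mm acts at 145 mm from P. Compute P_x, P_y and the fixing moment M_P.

ΣF_x = 0: P_x = 0.
ΣF_y = 0: P_y − 340 − 270 = 0 → P_y = 610.0 N.
ΣM about P: M_P − 340·318 − 270·476 − 254250 = 0 → M_P = 490900 N·mm.

P_x = 0, P_y = 610.0 N, M_P = 490900 N·mm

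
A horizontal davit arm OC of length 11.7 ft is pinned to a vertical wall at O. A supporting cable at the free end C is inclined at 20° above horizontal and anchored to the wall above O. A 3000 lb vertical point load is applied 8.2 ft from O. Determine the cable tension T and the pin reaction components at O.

ΣM about O: T·sin20°·11.7 − 3000·8.2 = 0 → T = 24600/(11.7·0.34202) = 6147.49 ≈ 6147 lb.
ΣF_x = 0: O_x − T·cos20° = 0 → O_x = 6147.49 × 0.939693 = 5777 lb.
ΣF_y = 0: O_y + T·sin20° − 3000 = 0 → O_y = 3000 − 6147.49 × 0.34202 = 897.4 lb.

T = 6147 lb, O_x = 5777 lb, O_y = 897.4 lb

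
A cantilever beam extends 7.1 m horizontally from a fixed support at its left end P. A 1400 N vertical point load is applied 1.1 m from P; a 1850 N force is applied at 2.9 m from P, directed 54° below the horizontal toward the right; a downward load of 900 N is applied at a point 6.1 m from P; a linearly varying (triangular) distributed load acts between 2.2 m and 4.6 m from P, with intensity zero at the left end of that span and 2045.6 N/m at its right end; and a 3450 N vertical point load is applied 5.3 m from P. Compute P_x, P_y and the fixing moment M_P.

P_x = -1087 N, P_y = 9701 N, M_P = 38980 N·m

Resultant of the triangular load: ½ × 2045.6 × 2.4 = 2454.72 N, acting at 3.8 m from P (one-third of the span from the peak).
ΣF_x = 0: P_x + 1850·cos54° = 0 → P_x = -1087 N.
ΣF_y = 0: P_y − 1400 − 1850·sin54° − 900 − ½·2045.6·2.4 − 3450 = 0 → P_y = 9701 N.
ΣM about P: M_P − 1400·1.1 − 1850·sin54°·2.9 − 900·6.1 − (½·2045.6·2.4)·3.8 − 3450·5.3 = 0 → M_P = 38980 N·m.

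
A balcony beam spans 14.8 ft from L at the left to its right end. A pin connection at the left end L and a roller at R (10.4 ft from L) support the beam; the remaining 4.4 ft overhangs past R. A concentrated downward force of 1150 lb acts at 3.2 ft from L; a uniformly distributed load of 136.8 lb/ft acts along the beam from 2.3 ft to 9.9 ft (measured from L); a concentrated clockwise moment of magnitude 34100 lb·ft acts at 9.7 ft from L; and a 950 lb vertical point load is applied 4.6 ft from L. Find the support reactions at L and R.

Resultant of the distributed load: 136.8 × 7.6 = 1039.68 lb at 6.1 ft from L.
ΣM about L: R_y·10.4 − 1150·3.2 − (136.8·7.6)·6.1 − 34100 − 950·4.6 = 0 → R_y = 48492.048/10.4 = 4662.7 ≈ 4663 lb.
ΣF_y = 0: L_y + 4662.7 − 1150 − 136.8·7.6 − 950 = 0 → L_y = -1523 lb.
ΣF_x = 0: no horizontal applied forces, so L_x = 0.

L_x = 0, L_y = -1523 lb, R_y = 4663 lb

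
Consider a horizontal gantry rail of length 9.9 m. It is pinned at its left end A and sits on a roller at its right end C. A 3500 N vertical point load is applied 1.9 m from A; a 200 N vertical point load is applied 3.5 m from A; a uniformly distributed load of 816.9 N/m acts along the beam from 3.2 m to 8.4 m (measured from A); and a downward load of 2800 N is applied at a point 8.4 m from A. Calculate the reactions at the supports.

A_x = 0, A_y = 5141 N, C_y = 5607 N

Resultant of the distributed load: 816.9 × 5.2 = 4247.88 N at 5.8 m from A.
ΣM about A: C_y·9.9 − 3500·1.9 − 200·3.5 − (816.9·5.2)·5.8 − 2800·8.4 = 0 → C_y = 55507.704/9.9 = 5606.84 ≈ 5607 N.
ΣF_y = 0: A_y + 5606.84 − 3500 − 200 − 816.9·5.2 − 2800 = 0 → A_y = 5141 N.
ΣF_x = 0: no horizontal applied forces, so A_x = 0.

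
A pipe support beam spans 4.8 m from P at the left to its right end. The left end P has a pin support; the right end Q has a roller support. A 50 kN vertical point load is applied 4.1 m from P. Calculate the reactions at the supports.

ΣM about P: Q_y·4.8 − 50·4.1 = 0 → Q_y = 205/4.8 = 42.7083 ≈ 42.71 kN.
ΣF_y = 0: P_y + 42.7083 − 50 = 0 → P_y = 7.292 kN.
ΣF_x = 0: no horizontal applied forces, so P_x = 0.

P_x = 0, P_y = 7.292 kN, Q_y = 42.71 kN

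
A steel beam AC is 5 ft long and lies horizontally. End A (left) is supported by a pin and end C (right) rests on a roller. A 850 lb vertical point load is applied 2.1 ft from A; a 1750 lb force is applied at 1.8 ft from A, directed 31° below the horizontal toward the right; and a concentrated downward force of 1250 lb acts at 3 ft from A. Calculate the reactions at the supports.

A_x = -1500 lb, A_y = 1570 lb, C_y = 1431 lb

Taking moments about A: C_y·5 − 850·2.1 − 1750·sin31°·1.8 − 1250·3 = 0 → C_y = 7157.37/5 = 1431.47 ≈ 1431 lb.
ΣF_y = 0: A_y + 1431.47 − 850 − 1750·sin31° − 1250 = 0 → A_y = 1570 lb.
ΣF_x = 0: A_x + 1750·cos31° = 0 → A_x = -1500 lb.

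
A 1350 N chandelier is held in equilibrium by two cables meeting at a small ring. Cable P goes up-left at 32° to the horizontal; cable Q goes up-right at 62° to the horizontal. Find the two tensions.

T_P = 635.3 N, T_Q = 1148 N

ΣF_x = 0: −T_P·cos32° + T_Q·cos62° = 0 → T_Q = 1.80639·T_P.
ΣF_y = 0: T_P·sin32° + T_Q·sin62° = 1350.
Substitute: T_P·(0.529919 + 1.80639·0.882948) = 1350 → T_P = 635.334 ≈ 635.3 N.
Then T_Q = 1.80639 × 635.334 = 1148 N.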